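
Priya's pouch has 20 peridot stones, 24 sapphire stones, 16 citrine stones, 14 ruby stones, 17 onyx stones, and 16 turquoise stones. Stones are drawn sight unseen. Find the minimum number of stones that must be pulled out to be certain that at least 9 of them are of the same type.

49

The 6 types are the holes; the stones drawn are the pigeons.
To avoid 9 of any one type, the worst case takes at most 8 of each type.
That gives 8 + 8 + 8 + 8 + 8 + 8 = 48 stones with no type reaching 9.
The next stone forces some type to 9, so 48 + 1 = 49.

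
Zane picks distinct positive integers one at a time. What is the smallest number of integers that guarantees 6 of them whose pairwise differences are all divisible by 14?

Integers whose pairwise differences are multiples of 14 are exactly those sharing a remainder mod 14. The 14 residue classes mod 14 are the pigeonholes.
With 70 integers one could put 5 in each residue class and have no class reach 6.
The 71st integer pushes some class to 6, so 14·5 + 1 = 71.

71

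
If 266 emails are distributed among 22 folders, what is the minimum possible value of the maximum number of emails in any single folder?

By the pigeonhole principle, the 22 folders are the holes and the 266 emails are the pigeons.
If every folder held at most 12 emails, the total would be at most 22 × 12 = 264, which is less than 266.
So some folder holds at least ⌈266/22⌉ = 13 emails.

13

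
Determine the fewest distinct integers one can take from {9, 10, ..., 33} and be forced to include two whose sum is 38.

Two chosen integers sum to 38 exactly when both halves of some pair {x, 38−x} with 9 ≤ x ≤ 38−x ≤ 29 are chosen — 10 such pairs.
The remaining 5 elements (those with no distinct partner in range) can never complete a 38-sum, so the worst case takes all of them and one from each pair: 5 + 10 = 15.
By the pigeonhole principle, the 16th integer has to be the second member of some pair, so 15 + 1 = 16.

16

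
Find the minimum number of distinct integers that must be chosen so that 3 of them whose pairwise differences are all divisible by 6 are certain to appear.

Integers whose pairwise differences are multiples of 6 are exactly those sharing a remainder mod 6. The 6 residue classes mod 6 are the pigeonholes.
With 12 integers one could put 2 in each residue class and have no class reach 3.
The 13th integer pushes some class to 3, so 6·2 + 1 = 13.

13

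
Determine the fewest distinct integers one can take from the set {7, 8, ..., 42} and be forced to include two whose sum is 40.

24

Group the elements by complementary pair {x, 40−x}: {7,33}, {8,32}, {9,31}, …, giving 13 two-element pairs, the single value 20 (it cannot pair with itself since the integers are distinct), and 9 integers whose partner 40−x falls outside [7,42].
Treating each of those 23 groups as a pigeonhole, one can pick one integer per group — 23 integers — with no two summing to 40.
The 24th integer lands in an occupied pair, forcing a sum of 40.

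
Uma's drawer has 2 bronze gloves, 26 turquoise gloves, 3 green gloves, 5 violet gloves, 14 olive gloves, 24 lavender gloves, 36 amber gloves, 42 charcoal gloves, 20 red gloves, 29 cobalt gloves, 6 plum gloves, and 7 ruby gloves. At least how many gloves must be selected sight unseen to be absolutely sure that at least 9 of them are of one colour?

80

By the pigeonhole principle, put each drawn glove into a box by colour. The largest draw with every box below 9 takes min(count, 8) from each colour; colours with fewer than 8 contribute all they have.
Σ min(cᵢ, 8) = 2 + 8 + 3 + 5 + 8 + 8 + 8 + 8 + 8 + 8 + 6 + 7 = 79.
Draw number 79 + 1 = 80 must push one box to 9.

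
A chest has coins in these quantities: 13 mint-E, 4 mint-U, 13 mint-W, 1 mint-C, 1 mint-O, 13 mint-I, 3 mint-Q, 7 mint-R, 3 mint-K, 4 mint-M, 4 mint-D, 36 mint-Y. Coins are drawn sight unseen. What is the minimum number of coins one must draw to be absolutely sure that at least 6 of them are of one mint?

An adversary could hand out at most 5 coins per mint (7 mints run out sooner): 5 + 4 + 5 + 1 + 1 + 5 + 3 + 5 + 3 + 4 + 4 + 5 = 45 coins and still no mint has 6.
By pigeonhole, one more coin lands in a mint already at 5, so 46 draws are enough and 45 are not.

46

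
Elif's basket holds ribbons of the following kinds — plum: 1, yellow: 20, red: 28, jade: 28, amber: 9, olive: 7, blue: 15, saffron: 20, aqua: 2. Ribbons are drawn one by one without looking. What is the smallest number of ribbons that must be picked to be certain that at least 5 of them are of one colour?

32

An adversary could hand out at most 4 ribbons per colour (plum, aqua run out sooner): 1 + 4 + 4 + 4 + 4 + 4 + 4 + 4 + 2 = 31 ribbons and still no colour has 5.
By the pigeonhole principle, one more ribbon lands in a colour already at 4, so 32 draws are enough and 31 are not.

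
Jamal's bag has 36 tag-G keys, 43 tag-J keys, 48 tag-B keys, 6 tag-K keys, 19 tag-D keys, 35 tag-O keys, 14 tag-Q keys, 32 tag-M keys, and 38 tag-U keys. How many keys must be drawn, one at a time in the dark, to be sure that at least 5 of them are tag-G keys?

In the worst case for collecting tag-G keys, every non-tag-G key comes out first.
There are 43 + 48 + 6 + 19 + 35 + 14 + 32 + 38 = 235 non-tag-G keys altogether.
After those, each further key must be tag-G, so 235 + 5 = 240 draws guarantee 5 tag-G keys.

240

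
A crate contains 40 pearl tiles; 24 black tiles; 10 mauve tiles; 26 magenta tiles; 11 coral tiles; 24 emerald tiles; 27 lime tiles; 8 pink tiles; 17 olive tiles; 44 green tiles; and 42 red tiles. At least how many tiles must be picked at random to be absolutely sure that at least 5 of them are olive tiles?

261

In the worst case for collecting olive tiles, every non-olive tile comes out first.
There are 40 + 24 + 10 + 26 + 11 + 24 + 27 + 8 + 44 + 42 = 256 non-olive tiles altogether.
After those, each further tile must be olive, so 256 + 5 = 261 draws guarantee 5 olive tiles.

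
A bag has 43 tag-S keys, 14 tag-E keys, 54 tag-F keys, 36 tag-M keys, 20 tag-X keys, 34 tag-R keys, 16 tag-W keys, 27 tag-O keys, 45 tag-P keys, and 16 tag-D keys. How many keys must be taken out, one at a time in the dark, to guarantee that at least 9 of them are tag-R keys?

280

In the worst case for collecting tag-R keys, every non-tag-R key comes out first.
There are 43 + 14 + 54 + 36 + 20 + 16 + 27 + 45 + 16 = 271 non-tag-R keys altogether.
After those, each further key must be tag-R, so 271 + 9 = 280 draws guarantee 9 tag-R keys.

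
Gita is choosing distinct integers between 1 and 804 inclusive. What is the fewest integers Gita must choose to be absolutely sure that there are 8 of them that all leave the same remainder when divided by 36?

253

By pigeonhole, the 36 residue classes mod 36 are the pigeonholes.
With 252 integers one could put 7 in each residue class and have no class reach 8.
The 253rd integer pushes some class to 8, so 36·7 + 1 = 253.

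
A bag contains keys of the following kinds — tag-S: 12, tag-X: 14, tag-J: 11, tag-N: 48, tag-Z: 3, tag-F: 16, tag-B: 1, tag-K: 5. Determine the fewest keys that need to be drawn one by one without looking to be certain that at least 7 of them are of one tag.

By the pigeonhole principle, put each drawn key into a box by tag. The largest draw with every box below 7 takes min(count, 6) from each tag; tags with fewer than 6 contribute all they have.
Σ min(cᵢ, 6) = 6 + 6 + 6 + 6 + 3 + 6 + 1 + 5 = 39.
Draw number 39 + 1 = 40 must push one box to 7.

40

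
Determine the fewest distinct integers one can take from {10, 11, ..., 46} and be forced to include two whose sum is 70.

27

Group the elements by complementary pair {x, 70−x}: {24,46}, {25,45}, {26,44}, …, giving 11 two-element pairs, the single value 35 (it cannot pair with itself since the integers are distinct), and 14 integers whose partner 70−x falls outside [10,46].
Treating each of those 26 groups as a pigeonhole, one can pick one integer per group — 26 integers — with no two summing to 70.
The 27th integer lands in an occupied pair, forcing a sum of 70.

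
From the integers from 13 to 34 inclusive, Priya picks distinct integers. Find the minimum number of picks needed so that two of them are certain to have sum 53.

Two chosen integers sum to 53 exactly when both halves of some pair {x, 53−x} with 19 ≤ x ≤ 53−x ≤ 34 are chosen — 8 such pairs.
The remaining 6 elements (those with no distinct partner in range) can never complete a 53-sum, so the worst case takes all of them and one from each pair: 6 + 8 = 14.
The 15th integer has to be the second member of some pair, so 14 + 1 = 15.

15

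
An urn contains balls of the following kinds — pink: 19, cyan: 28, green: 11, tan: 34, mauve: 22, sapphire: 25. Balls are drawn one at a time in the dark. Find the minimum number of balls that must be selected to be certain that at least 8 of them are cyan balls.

119

In the worst case for collecting cyan balls, every non-cyan ball comes out first.
There are 19 + 11 + 34 + 22 + 25 = 111 non-cyan balls altogether.
After those, each further ball must be cyan, so 111 + 8 = 119 draws guarantee 8 cyan balls.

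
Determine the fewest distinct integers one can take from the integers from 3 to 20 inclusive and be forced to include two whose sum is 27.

Two chosen integers sum to 27 exactly when both halves of some pair {x, 27−x} with 7 ≤ x ≤ 27−x ≤ 20 are chosen — 7 such pairs.
The remaining 4 elements (those with no distinct partner in range) can never complete a 27-sum, so the worst case takes all of them and one from each pair: 4 + 7 = 11.
The 12th integer has to be the second member of some pair, so 11 + 1 = 12.

12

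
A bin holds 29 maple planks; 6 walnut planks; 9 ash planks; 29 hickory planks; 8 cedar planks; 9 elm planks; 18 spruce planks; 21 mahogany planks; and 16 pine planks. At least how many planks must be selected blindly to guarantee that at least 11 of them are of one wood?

The 9 woods are the holes; the planks drawn are the pigeons.
To avoid 11 of any one wood, the worst case takes at most 10 of each wood, or every plank of a wood that has fewer than 10.
That gives 10 + 6 + 9 + 10 + 8 + 9 + 10 + 10 + 10 = 82 planks with no wood reaching 11.
The next plank forces some wood to 11, so 82 + 1 = 83.

83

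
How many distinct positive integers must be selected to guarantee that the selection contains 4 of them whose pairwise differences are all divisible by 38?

Integers whose pairwise differences are multiples of 38 are exactly those sharing a remainder mod 38. The 38 residue classes mod 38 are the pigeonholes.
With 114 integers one could put 3 in each residue class and have no class reach 4.
The 115th integer pushes some class to 4, so 38·3 + 1 = 115.

115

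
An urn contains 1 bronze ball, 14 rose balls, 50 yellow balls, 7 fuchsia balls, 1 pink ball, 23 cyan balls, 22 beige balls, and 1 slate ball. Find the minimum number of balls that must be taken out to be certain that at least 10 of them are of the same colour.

By the pigeonhole principle, the 8 colours are the holes; the balls drawn are the pigeons.
To avoid 10 of any one colour, the worst case takes at most 9 of each colour, or every ball of a colour that has fewer than 9.
That gives 1 + 9 + 9 + 7 + 1 + 9 + 9 + 1 = 46 balls with no colour reaching 10.
The next ball forces some colour to 10, so 46 + 1 = 47.

47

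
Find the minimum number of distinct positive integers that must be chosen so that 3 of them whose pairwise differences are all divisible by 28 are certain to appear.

57

Integers whose pairwise differences are multiples of 28 are exactly those sharing a remainder mod 28. The 28 residue classes mod 28 are the pigeonholes.
With 56 integers one could put 2 in each residue class and have no class reach 3.
The 57th integer pushes some class to 3, so 28·2 + 1 = 57.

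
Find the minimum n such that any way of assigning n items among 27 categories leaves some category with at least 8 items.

190

With 189 items one could put exactly 7 in each of the 27 categories, and no category would reach 8.
By pigeonhole, one more item must land in a category that already has 7, giving it 8.
So 27 × 7 + 1 = 190 items are required.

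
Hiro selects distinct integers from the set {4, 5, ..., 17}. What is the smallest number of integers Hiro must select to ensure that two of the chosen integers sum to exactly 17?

A set avoiding the sum 17 can contain at most one of each pair {x, 17−x}, plus the 4 elements whose complement lies outside the range.
The integers 9, …, 17 (9 of them) are such a set: any two sum to at least 9+10 = 19 > 17.
Any 10th integer completes one of the 5 pairs, so 10 choices force a sum of 17.

10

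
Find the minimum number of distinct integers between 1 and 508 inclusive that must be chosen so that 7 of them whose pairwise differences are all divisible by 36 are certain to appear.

217

Integers whose pairwise differences are multiples of 36 are exactly those sharing a remainder mod 36. Pigeonhole: the 36 residue classes mod 36 are the pigeonholes.
With 216 integers one could put 6 in each residue class and have no class reach 7.
The 217th integer pushes some class to 7, so 36·6 + 1 = 217.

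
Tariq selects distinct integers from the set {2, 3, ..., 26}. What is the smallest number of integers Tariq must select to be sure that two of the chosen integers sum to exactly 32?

A set avoiding the sum 32 can contain at most one of each pair {x, 32−x}, plus the 5 elements whose complement lies outside the range or equal to its own complement.
The integers 2, …, 16 (15 of them) are such a set: any two sum to at least 2+3 = 5 and at most 15+16 = 31 < 32.
Any 16th integer completes one of the 10 pairs, so 16 choices force a sum of 32.

16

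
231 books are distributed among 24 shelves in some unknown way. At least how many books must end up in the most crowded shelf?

10

The 24 shelves are the holes and the 231 books are the pigeons.
If every shelf held at most 9 books, the total would be at most 24 × 9 = 216, which is less than 231.
So some shelf holds at least ⌈231/24⌉ = 10 books.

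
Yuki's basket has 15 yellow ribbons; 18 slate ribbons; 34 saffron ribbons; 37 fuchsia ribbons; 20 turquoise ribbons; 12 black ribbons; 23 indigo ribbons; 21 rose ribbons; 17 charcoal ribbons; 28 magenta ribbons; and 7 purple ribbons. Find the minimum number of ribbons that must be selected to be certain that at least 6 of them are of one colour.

56

An adversary could hand out at most 5 ribbons per colour: 5 + 5 + 5 + 5 + 5 + 5 + 5 + 5 + 5 + 5 + 5 = 55 ribbons and still no colour has 6.
Pigeonhole: one more ribbon lands in a colour already at 5, so 56 draws are enough and 55 are not.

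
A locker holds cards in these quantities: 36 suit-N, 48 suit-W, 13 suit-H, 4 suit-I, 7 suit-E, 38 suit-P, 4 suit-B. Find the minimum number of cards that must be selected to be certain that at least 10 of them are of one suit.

By pigeonhole, put each drawn card into a box by suit. The largest draw with every box below 10 takes min(count, 9) from each suit; suits with fewer than 9 contribute all they have.
Σ min(cᵢ, 9) = 9 + 9 + 9 + 4 + 7 + 9 + 4 = 51.
Draw number 51 + 1 = 52 must push one box to 10.

52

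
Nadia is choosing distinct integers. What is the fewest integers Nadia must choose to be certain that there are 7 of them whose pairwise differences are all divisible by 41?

247

Integers whose pairwise differences are multiples of 41 are exactly those sharing a remainder mod 41. Pigeonhole: the 41 residue classes mod 41 are the pigeonholes.
With 246 integers one could put 6 in each residue class and have no class reach 7.
The 247th integer pushes some class to 7, so 41·6 + 1 = 247.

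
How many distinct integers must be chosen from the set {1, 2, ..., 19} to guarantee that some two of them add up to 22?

Two chosen integers sum to 22 exactly when both halves of some pair {x, 22−x} with 3 ≤ x ≤ 22−x ≤ 19 are chosen — 8 such pairs.
The remaining 3 elements (those with no distinct partner in range) can never complete a 22-sum, so the worst case takes all of them and one from each pair: 3 + 8 = 11.
The 12th integer has to be the second member of some pair, so 11 + 1 = 12.

12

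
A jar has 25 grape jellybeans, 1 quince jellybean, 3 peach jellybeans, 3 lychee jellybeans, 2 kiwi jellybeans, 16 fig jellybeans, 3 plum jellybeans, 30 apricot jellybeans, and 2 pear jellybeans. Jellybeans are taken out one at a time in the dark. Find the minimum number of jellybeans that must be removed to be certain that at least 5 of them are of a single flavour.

Put each drawn jellybean into a box by flavour. The largest draw with every box below 5 takes min(count, 4) from each flavour; flavours with fewer than 4 contribute all they have.
Σ min(cᵢ, 4) = 4 + 1 + 3 + 3 + 2 + 4 + 3 + 4 + 2 = 26.
Draw number 26 + 1 = 27 must push one box to 5.

27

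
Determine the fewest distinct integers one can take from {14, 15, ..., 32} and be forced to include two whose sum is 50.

Group the elements by complementary pair {x, 50−x}: {18,32}, {19,31}, {20,30}, …, giving 7 two-element pairs; the single value 25 (it cannot pair with itself since the integers are distinct); and 4 integers whose partner 50−x falls outside [14,32].
Pigeonhole: treating each of those 12 groups as a pigeonhole, one can pick one integer per group — 12 integers — with no two summing to 50.
The 13th integer lands in an occupied pair, forcing a sum of 50.

13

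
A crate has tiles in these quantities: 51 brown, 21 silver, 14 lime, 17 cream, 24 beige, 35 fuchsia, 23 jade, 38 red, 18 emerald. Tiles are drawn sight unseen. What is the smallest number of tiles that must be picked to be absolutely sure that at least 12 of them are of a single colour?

100

An adversary could hand out at most 11 tiles per colour: 11 + 11 + 11 + 11 + 11 + 11 + 11 + 11 + 11 = 99 tiles and still no colour has 12.
One more tile lands in a colour already at 11, so 100 draws are enough and 99 are not.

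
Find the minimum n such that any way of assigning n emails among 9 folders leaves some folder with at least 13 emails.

With 108 emails one could put exactly 12 in each of the 9 folders, and no folder would reach 13.
One more email must land in a folder that already has 12, giving it 13.
So 9 × 12 + 1 = 109 emails are required.

109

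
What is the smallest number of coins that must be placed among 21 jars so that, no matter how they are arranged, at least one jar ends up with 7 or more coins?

With 126 coins one could put exactly 6 in each of the 21 jars, and no jar would reach 7.
One more coin must land in a jar that already has 6, giving it 7.
So 21 × 6 + 1 = 127 coins are required.

127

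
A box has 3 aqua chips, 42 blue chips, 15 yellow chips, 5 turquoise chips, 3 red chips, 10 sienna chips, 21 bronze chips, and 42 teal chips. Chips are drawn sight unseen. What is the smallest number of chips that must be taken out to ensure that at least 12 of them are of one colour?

66

By pigeonhole, put each drawn chip into a box by colour. The largest draw with every box below 12 takes min(count, 11) from each colour; colours with fewer than 11 contribute all they have.
Σ min(cᵢ, 11) = 3 + 11 + 11 + 5 + 3 + 10 + 11 + 11 = 65.
Draw number 65 + 1 = 66 must push one box to 12.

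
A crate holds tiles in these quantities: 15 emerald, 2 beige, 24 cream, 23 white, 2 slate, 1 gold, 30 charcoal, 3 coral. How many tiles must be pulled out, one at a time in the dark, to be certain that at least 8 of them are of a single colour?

37

An adversary could hand out at most 7 tiles per colour (4 colours run out sooner): 7 + 2 + 7 + 7 + 2 + 1 + 7 + 3 = 36 tiles and still no colour has 8.
One more tile lands in a colour already at 7, so 37 draws are enough and 36 are not.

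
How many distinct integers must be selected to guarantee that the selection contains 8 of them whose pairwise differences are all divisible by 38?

267

Integers whose pairwise differences are multiples of 38 are exactly those sharing a remainder mod 38. By pigeonhole, the 38 residue classes mod 38 are the pigeonholes.
With 266 integers one could put 7 in each residue class and have no class reach 8.
The 267th integer pushes some class to 8, so 38·7 + 1 = 267.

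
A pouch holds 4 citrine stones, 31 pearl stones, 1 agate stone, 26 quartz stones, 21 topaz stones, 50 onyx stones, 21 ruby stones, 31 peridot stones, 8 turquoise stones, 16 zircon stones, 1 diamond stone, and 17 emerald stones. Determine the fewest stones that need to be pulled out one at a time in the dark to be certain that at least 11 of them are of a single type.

An adversary could hand out at most 10 stones per type (4 types run out sooner): 4 + 10 + 1 + 10 + 10 + 10 + 10 + 10 + 8 + 10 + 1 + 10 = 94 stones and still no type has 11.
By the pigeonhole principle, one more stone lands in a type already at 10, so 95 draws are enough and 94 are not.

95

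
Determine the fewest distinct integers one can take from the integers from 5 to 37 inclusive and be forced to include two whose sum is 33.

22

A set avoiding the sum 33 can contain at most one of each pair {x, 33−x}, plus the 9 elements whose complement lies outside the range.
The integers 17, …, 37 (21 of them) are such a set: any two sum to at least 17+18 = 35 > 33.
Any 22nd integer completes one of the 12 pairs, so 22 choices force a sum of 33.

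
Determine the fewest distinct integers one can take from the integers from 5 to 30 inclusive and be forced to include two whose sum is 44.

19

Group the elements by complementary pair {x, 44−x}: {14,30}, {15,29}, {16,28}, …, giving 8 two-element pairs, the single value 22 (it cannot pair with itself since the integers are distinct), and 9 integers whose partner 44−x falls outside [5,30].
Pigeonhole: treating each of those 18 groups as a pigeonhole, one can pick one integer per group — 18 integers — with no two summing to 44.
The 19th integer lands in an occupied pair, forcing a sum of 44.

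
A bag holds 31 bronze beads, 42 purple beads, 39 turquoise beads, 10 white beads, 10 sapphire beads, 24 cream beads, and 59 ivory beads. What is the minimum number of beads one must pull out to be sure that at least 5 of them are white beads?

210

In the worst case for collecting white beads, every non-white bead comes out first.
There are 31 + 42 + 39 + 10 + 24 + 59 = 205 non-white beads altogether.
After those, each further bead must be white, so 205 + 5 = 210 draws guarantee 5 white beads.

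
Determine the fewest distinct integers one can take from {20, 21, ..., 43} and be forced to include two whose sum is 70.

Group the elements by complementary pair {x, 70−x}: {27,43}, {28,42}, {29,41}, …, giving 8 two-element pairs, the single value 35 (it cannot pair with itself since the integers are distinct), and 7 integers whose partner 70−x falls outside [20,43].
Pigeonhole: treating each of those 16 groups as a pigeonhole, one can pick one integer per group — 16 integers — with no two summing to 70.
The 17th integer lands in an occupied pair, forcing a sum of 70.

17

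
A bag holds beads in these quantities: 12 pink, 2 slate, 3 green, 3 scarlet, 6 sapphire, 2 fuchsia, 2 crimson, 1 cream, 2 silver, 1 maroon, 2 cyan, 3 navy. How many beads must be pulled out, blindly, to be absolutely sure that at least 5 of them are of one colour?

30

Put each drawn bead into a box by colour. The largest draw with every box below 5 takes min(count, 4) from each colour; colours with fewer than 4 contribute all they have.
Σ min(cᵢ, 4) = 4 + 2 + 3 + 3 + 4 + 2 + 2 + 1 + 2 + 1 + 2 + 3 = 29.
Draw number 29 + 1 = 30 must push one box to 5.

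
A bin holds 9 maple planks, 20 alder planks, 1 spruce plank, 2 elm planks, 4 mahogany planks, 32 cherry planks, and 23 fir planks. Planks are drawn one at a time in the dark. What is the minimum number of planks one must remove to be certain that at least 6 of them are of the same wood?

Put each drawn plank into a box by wood. The largest draw with every box below 6 takes min(count, 5) from each wood; woods with fewer than 5 contribute all they have.
Σ min(cᵢ, 5) = 5 + 5 + 1 + 2 + 4 + 5 + 5 = 27.
Draw number 27 + 1 = 28 must push one box to 6.

28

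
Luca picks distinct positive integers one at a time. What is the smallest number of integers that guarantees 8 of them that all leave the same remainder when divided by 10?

Pigeonhole: the 10 residue classes mod 10 are the pigeonholes.
With 70 integers one could put 7 in each residue class and have no class reach 8.
The 71st integer pushes some class to 8, so 10·7 + 1 = 71.

71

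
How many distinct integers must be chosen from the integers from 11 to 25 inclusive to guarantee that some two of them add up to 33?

10

Group the elements by complementary pair {x, 33−x}: {11,22}, {12,21}, {13,20}, …, giving 6 two-element pairs and 3 integers whose partner 33−x falls outside [11,25].
Treating each of those 9 groups as a pigeonhole, one can pick one integer per group — 9 integers — with no two summing to 33.
The 10th integer lands in an occupied pair, forcing a sum of 33.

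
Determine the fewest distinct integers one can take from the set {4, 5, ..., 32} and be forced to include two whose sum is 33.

17

A set avoiding the sum 33 can contain at most one of each pair {x, 33−x}, plus the 3 elements whose complement lies outside the range.
The integers 17, …, 32 (16 of them) are such a set: any two sum to at least 17+18 = 35 > 33.
Any 17th integer completes one of the 13 pairs, so 17 choices force a sum of 33.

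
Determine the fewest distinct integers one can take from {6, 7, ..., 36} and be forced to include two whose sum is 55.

Group the elements by complementary pair {x, 55−x}: {19,36}, {20,35}, {21,34}, …, giving 9 two-element pairs and 13 integers whose partner 55−x falls outside [6,36].
Treating each of those 22 groups as a pigeonhole, one can pick one integer per group — 22 integers — with no two summing to 55.
The 23rd integer lands in an occupied pair, forcing a sum of 55.

23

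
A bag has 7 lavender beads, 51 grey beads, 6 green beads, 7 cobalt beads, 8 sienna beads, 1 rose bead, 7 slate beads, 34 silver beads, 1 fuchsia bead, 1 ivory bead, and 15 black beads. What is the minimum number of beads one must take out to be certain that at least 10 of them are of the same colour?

66

An adversary could hand out at most 9 beads per colour (8 colours run out sooner): 7 + 9 + 6 + 7 + 8 + 1 + 7 + 9 + 1 + 1 + 9 = 65 beads and still no colour has 10.
One more bead lands in a colour already at 9, so 66 draws are enough and 65 are not.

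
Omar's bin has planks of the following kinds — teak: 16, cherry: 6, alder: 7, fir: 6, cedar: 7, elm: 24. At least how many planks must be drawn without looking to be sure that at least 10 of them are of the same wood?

Pigeonhole: put each drawn plank into a box by wood. The largest draw with every box below 10 takes min(count, 9) from each wood; woods with fewer than 9 contribute all they have.
Σ min(cᵢ, 9) = 9 + 6 + 7 + 6 + 7 + 9 = 44.
Draw number 44 + 1 = 45 must push one box to 10.

45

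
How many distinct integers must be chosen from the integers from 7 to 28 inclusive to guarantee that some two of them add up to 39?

14

Group the elements by complementary pair {x, 39−x}: {11,28}, {12,27}, {13,26}, …, giving 9 two-element pairs and 4 integers whose partner 39−x falls outside [7,28].
Treating each of those 13 groups as a pigeonhole, one can pick one integer per group — 13 integers — with no two summing to 39.
The 14th integer lands in an occupied pair, forcing a sum of 39.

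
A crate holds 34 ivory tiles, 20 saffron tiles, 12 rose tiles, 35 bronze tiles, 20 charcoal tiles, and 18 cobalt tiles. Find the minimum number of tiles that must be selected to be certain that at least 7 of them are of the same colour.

37

By the pigeonhole principle, the 6 colours are the holes; the tiles drawn are the pigeons.
To avoid 7 of any one colour, the worst case takes at most 6 of each colour.
That gives 6 + 6 + 6 + 6 + 6 + 6 = 36 tiles with no colour reaching 7.
The next tile forces some colour to 7, so 36 + 1 = 37.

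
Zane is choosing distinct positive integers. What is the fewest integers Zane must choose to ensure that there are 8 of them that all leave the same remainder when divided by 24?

Pigeonhole: the 24 residue classes mod 24 are the pigeonholes.
With 168 integers one could put 7 in each residue class and have no class reach 8.
The 169th integer pushes some class to 8, so 24·7 + 1 = 169.

169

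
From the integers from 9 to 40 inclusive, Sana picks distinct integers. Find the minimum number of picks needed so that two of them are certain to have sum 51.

18

A set avoiding the sum 51 can contain at most one of each pair {x, 51−x}, plus the 2 elements whose complement lies outside the range.
The integers 9, …, 25 (17 of them) are such a set: any two sum to at least 9+10 = 19 and at most 24+25 = 49 < 51.
By pigeonhole, any 18th integer completes one of the 15 pairs, so 18 choices force a sum of 51.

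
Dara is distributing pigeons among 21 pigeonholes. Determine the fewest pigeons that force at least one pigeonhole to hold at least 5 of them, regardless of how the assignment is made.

85

With 84 pigeons one could put exactly 4 in each of the 21 pigeonholes, and no pigeonhole would reach 5.
One more pigeon must land in a pigeonhole that already has 4, giving it 5.
So 21 × 4 + 1 = 85 pigeons are required.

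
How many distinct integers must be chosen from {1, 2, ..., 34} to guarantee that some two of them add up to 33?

Group the elements by complementary pair {x, 33−x}: {1,32}, {2,31}, {3,30}, …, giving 16 two-element pairs and 2 integers whose partner 33−x falls outside [1,34].
Pigeonhole: treating each of those 18 groups as a pigeonhole, one can pick one integer per group — 18 integers — with no two summing to 33.
The 19th integer lands in an occupied pair, forcing a sum of 33.

19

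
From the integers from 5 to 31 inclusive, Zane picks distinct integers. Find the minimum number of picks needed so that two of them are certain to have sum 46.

20

A set avoiding the sum 46 can contain at most one of each pair {x, 46−x}, plus the 11 elements whose complement lies outside the range or equal to its own complement.
The integers 5, …, 23 (19 of them) are such a set: any two sum to at least 5+6 = 11 and at most 22+23 = 45 < 46.
By the pigeonhole principle, any 20th integer completes one of the 8 pairs, so 20 choices force a sum of 46.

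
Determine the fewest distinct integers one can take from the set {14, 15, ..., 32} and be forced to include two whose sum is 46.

11

Two chosen integers sum to 46 exactly when both halves of some pair {x, 46−x} with 14 ≤ x ≤ 46−x ≤ 32 are chosen — 9 such pairs.
The remaining 1 element (those with no distinct partner in range) can never complete a 46-sum, so the worst case takes all of them and one from each pair: 1 + 9 = 10.
By pigeonhole, the 11th integer has to be the second member of some pair, so 10 + 1 = 11.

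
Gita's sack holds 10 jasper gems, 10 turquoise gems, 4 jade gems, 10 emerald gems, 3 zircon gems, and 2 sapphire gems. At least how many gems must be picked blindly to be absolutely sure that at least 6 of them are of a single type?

25

By pigeonhole, put each drawn gem into a box by type. The largest draw with every box below 6 takes min(count, 5) from each type; types with fewer than 5 contribute all they have.
Σ min(cᵢ, 5) = 5 + 5 + 4 + 5 + 3 + 2 = 24.
Draw number 24 + 1 = 25 must push one box to 6.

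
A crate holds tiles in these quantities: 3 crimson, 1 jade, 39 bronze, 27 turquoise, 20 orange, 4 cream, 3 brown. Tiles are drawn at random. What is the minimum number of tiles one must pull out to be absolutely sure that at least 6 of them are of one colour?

27

By pigeonhole, the 7 colours are the holes; the tiles drawn are the pigeons.
To avoid 6 of any one colour, the worst case takes at most 5 of each colour, or every tile of a colour that has fewer than 5.
That gives 3 + 1 + 5 + 5 + 5 + 4 + 3 = 26 tiles with no colour reaching 6.
The next tile forces some colour to 6, so 26 + 1 = 27.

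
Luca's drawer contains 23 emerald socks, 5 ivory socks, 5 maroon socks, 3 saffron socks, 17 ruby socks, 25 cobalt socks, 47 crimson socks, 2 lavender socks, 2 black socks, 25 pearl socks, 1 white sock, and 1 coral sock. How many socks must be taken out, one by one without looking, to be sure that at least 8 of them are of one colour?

55

Pigeonhole: put each drawn sock into a box by colour. The largest draw with every box below 8 takes min(count, 7) from each colour; colours with fewer than 7 contribute all they have.
Σ min(cᵢ, 7) = 7 + 5 + 5 + 3 + 7 + 7 + 7 + 2 + 2 + 7 + 1 + 1 = 54.
Draw number 54 + 1 = 55 must push one box to 8.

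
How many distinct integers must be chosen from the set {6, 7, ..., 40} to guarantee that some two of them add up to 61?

Two chosen integers sum to 61 exactly when both halves of some pair {x, 61−x} with 21 ≤ x ≤ 61−x ≤ 40 are chosen — 10 such pairs.
The remaining 15 elements (those with no distinct partner in range) can never complete a 61-sum, so the worst case takes all of them and one from each pair: 15 + 10 = 25.
The 26th integer has to be the second member of some pair, so 25 + 1 = 26.

26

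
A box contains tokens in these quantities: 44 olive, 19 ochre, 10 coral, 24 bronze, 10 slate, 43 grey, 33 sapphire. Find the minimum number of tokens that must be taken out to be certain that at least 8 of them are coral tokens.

181

In the worst case for collecting coral tokens, every non-coral token comes out first.
There are 44 + 19 + 24 + 10 + 43 + 33 = 173 non-coral tokens altogether.
After those, each further token must be coral, so 173 + 8 = 181 draws guarantee 8 coral tokens.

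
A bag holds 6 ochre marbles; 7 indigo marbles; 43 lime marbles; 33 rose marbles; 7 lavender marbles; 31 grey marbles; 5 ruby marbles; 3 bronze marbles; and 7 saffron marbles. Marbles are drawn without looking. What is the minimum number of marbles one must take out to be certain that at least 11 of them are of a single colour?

66

By the pigeonhole principle, put each drawn marble into a box by colour. The largest draw with every box below 11 takes min(count, 10) from each colour; colours with fewer than 10 contribute all they have.
Σ min(cᵢ, 10) = 6 + 7 + 10 + 10 + 7 + 10 + 5 + 3 + 7 = 65.
Draw number 65 + 1 = 66 must push one box to 11.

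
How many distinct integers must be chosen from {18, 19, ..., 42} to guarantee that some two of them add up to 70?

19

Group the elements by complementary pair {x, 70−x}: {28,42}, {29,41}, {30,40}, …, giving 7 two-element pairs, the single value 35 (it cannot pair with itself since the integers are distinct), and 10 integers whose partner 70−x falls outside [18,42].
Treating each of those 18 groups as a pigeonhole, one can pick one integer per group — 18 integers — with no two summing to 70.
The 19th integer lands in an occupied pair, forcing a sum of 70.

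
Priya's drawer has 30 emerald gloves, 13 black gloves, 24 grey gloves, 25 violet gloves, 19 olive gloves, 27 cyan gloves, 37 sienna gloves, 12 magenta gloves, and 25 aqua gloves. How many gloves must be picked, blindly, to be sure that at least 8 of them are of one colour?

64

The 9 colours are the holes; the gloves drawn are the pigeons.
To avoid 8 of any one colour, the worst case takes at most 7 of each colour.
That gives 7 + 7 + 7 + 7 + 7 + 7 + 7 + 7 + 7 = 63 gloves with no colour reaching 8.
The next glove forces some colour to 8, so 63 + 1 = 64.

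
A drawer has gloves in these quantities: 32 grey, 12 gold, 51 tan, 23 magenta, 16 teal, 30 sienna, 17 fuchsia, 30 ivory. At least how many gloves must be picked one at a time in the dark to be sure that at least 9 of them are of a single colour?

The 8 colours are the holes; the gloves drawn are the pigeons.
To avoid 9 of any one colour, the worst case takes at most 8 of each colour.
That gives 8 + 8 + 8 + 8 + 8 + 8 + 8 + 8 = 64 gloves with no colour reaching 9.
The next glove forces some colour to 9, so 64 + 1 = 65.

65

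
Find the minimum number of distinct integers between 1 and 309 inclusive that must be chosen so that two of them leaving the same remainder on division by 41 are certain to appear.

42

The 41 residue classes mod 41 are the pigeonholes.
With 41 integers one could put 1 in each residue class and have no class reach 2.
The 42nd integer pushes some class to 2, so 41·1 + 1 = 42.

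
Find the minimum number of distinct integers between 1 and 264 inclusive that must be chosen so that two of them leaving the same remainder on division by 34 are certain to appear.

35

By pigeonhole, the 34 residue classes mod 34 are the pigeonholes.
With 34 integers one could put 1 in each residue class and have no class reach 2.
The 35th integer pushes some class to 2, so 34·1 + 1 = 35.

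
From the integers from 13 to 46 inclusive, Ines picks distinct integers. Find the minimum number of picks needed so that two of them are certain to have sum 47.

Group the elements by complementary pair {x, 47−x}: {13,34}, {14,33}, {15,32}, …, giving 11 two-element pairs and 12 integers whose partner 47−x falls outside [13,46].
Pigeonhole: treating each of those 23 groups as a pigeonhole, one can pick one integer per group — 23 integers — with no two summing to 47.
The 24th integer lands in an occupied pair, forcing a sum of 47.

24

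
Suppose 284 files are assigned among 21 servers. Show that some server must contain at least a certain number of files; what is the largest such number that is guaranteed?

14

The 21 servers are the holes and the 284 files are the pigeons.
If every server held at most 13 files, the total would be at most 21 × 13 = 273, which is less than 284.
So some server holds at least ⌈284/21⌉ = 14 files.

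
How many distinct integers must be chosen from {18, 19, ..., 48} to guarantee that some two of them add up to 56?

Group the elements by complementary pair {x, 56−x}: {18,38}, {19,37}, {20,36}, …, giving 10 two-element pairs, the single value 28 (it cannot pair with itself since the integers are distinct), and 10 integers whose partner 56−x falls outside [18,48].
By pigeonhole, treating each of those 21 groups as a pigeonhole, one can pick one integer per group — 21 integers — with no two summing to 56.
The 22nd integer lands in an occupied pair, forcing a sum of 56.

22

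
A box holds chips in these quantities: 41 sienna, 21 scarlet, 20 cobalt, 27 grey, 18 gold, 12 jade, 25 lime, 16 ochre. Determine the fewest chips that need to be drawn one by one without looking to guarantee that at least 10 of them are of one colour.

73

An adversary could hand out at most 9 chips per colour: 9 + 9 + 9 + 9 + 9 + 9 + 9 + 9 = 72 chips and still no colour has 10.
One more chip lands in a colour already at 9, so 73 draws are enough and 72 are not.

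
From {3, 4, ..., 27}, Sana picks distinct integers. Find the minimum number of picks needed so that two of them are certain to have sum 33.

A set avoiding the sum 33 can contain at most one of each pair {x, 33−x}, plus the 3 elements whose complement lies outside the range.
The integers 3, …, 16 (14 of them) are such a set: any two sum to at least 3+4 = 7 and at most 15+16 = 31 < 33.
Pigeonhole: any 15th integer completes one of the 11 pairs, so 15 choices force a sum of 33.

15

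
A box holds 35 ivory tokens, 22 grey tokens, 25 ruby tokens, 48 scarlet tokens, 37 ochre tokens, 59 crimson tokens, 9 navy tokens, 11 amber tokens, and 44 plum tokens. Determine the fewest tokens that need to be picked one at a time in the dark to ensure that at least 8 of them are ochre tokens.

In the worst case for collecting ochre tokens, every non-ochre token comes out first.
There are 35 + 22 + 25 + 48 + 59 + 9 + 11 + 44 = 253 non-ochre tokens altogether.
After those, each further token must be ochre, so 253 + 8 = 261 draws guarantee 8 ochre tokens.

261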